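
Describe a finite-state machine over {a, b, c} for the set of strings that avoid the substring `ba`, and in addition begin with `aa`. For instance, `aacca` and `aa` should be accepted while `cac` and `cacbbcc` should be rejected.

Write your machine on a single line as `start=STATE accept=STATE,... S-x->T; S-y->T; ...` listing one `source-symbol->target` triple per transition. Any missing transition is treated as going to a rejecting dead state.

start=S0; accept=S3,S4; S0-a->S1; S0-b->S2; S0-c->S2; S1-a->S3; S1-b->S2; S1-c->S2; S2-a->S2; S2-b->S2; S2-c->S2; S3-a->S3; S3-b->S4; S3-c->S3; S4-a->S2; S4-b->S4; S4-c->S3

Handle the two conditions separately and then intersect. The first has 3 states tracking partial matches of the forbidden pattern `ba`; the second has 4 states tracking whether the input so far still matches the prefix `aa`. A product state is a pair (one from each), accepting exactly when both do. Minimizing collapses redundant product states.
A 5-state machine:
        a   b   c  
>  S0   S1  S2  S2 
   S1   S3  S2  S2 
   S2   S2  S2  S2 
 * S3   S3  S4  S3 
 * S4   S2  S4  S3 
(> = start, * = accepting)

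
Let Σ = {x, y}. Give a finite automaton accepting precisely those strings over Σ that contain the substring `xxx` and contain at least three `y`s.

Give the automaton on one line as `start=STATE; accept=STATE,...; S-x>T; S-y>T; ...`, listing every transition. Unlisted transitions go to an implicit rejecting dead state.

start=q0; accept=q17,q19; q0-x>q1; q0-y>q2; q1-x>q3; q1-y>q2; q2-x>q4; q2-y>q5; q3-x>q6; q3-y>q2; q4-x>q7; q4-y>q5; q5-x>q8; q5-y>q9; q6-x>q6; q6-y>q10; q7-x>q10; q7-y>q5; q8-x>q11; q8-y>q9; q9-x>q12; q9-y>q13; q10-x>q10; q10-y>q14; q11-x>q14; q11-y>q9; q12-x>q15; q12-y>q13; q13-x>q16; q13-y>q13; q14-x>q14; q14-y>q17; q15-x>q17; q15-y>q13; q16-x>q18; q16-y>q13; q17-x>q17; q17-y>q19; q18-x>q19; q18-y>q13; q19-x>q19; q19-y>q19

Build one automaton per condition and run them in lockstep. One (4 states) tracks whether and how much of `xxx` has been seen; the other (5 states) tracks the count of `y`s, saturating at 4. Each combined state is a pair, one component from each; accept when both components accept.
          x    y  
>  q0     q1   q2 
   q1     q3   q2 
   q2     q4   q5 
   q3     q6   q2 
   q4     q7   q5 
   q5     q8   q9 
   q6     q6  q10 
   q7    q10   q5 
   q8    q11   q9 
   q9    q12  q13 
   q10   q10  q14 
   q11   q14   q9 
   q12   q15  q13 
   q13   q16  q13 
   q14   q14  q17 
   q15   q17  q13 
   q16   q18  q13 
 * q17   q17  q19 
   q18   q19  q13 
 * q19   q19  q19 
(> = start, * = accepting)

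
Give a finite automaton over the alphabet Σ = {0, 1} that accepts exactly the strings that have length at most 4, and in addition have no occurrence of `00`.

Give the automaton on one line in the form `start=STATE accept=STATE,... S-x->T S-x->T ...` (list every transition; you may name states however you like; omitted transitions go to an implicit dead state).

start=q0 accept=q0,q1,q2,q4,q5,q6,q7,q8 q0-0->q1 q0-1->q2 q1-0->q3 q1-1->q4 q2-0->q5 q2-1->q4 q3-0->q3 q3-1->q3 q4-0->q6 q4-1->q7 q5-0->q3 q5-1->q7 q6-0->q3 q6-1->q8 q7-0->q8 q7-1->q8 q8-0->q3 q8-1->q3

Run two small machines in parallel and take their product. The first has 6 states tracking the input length, saturating at 5; the second has 3 states tracking partial matches of the forbidden pattern `00`. A product state is a pair (one from each), accepting exactly when both do. After merging equivalent states the machine shrinks.
A 9-state machine:
        0   1  
>* q0   q1  q2 
 * q1   q3  q4 
 * q2   q5  q4 
   q3   q3  q3 
 * q4   q6  q7 
 * q5   q3  q7 
 * q6   q3  q8 
 * q7   q8  q8 
 * q8   q3  q3 
(> = start, * = accepting)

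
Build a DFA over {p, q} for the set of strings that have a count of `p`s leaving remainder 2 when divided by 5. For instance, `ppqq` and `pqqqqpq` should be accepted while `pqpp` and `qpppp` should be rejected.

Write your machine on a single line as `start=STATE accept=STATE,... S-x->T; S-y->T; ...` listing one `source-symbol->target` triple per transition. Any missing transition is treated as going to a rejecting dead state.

Keep the running count of `p`s modulo 5: each `p` advances along the cycle A → B → C → D → E → A while other symbols loop. Accept at C.
5 states suffice.
       p  q 
>  A   B  A 
   B   C  B 
 * C   D  C 
   D   E  D 
   E   A  E 
(> = start, * = accepting)

start=A; accept=C; A-p->B; A-q->A; B-p->C; B-q->B; C-p->D; C-q->C; D-p->E; D-q->D; E-p->A; E-q->E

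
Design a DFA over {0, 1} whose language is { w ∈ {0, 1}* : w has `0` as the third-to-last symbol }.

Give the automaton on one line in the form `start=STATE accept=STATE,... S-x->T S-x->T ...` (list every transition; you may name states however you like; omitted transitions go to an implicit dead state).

A DFA must remember the last 3 symbols (since which symbol is third-to-last isn't known until the input ends). Use one state per possible window of the last ≤3 symbols; accept from those whose window starts with `0`.
          0    1  
>  s0     s1   s2 
   s1     s3   s4 
   s2     s5   s6 
   s3     s7   s8 
   s4     s9  s10 
   s5    s11  s12 
   s6    s13  s14 
 * s7     s7   s8 
 * s8     s9  s10 
 * s9    s11  s12 
 * s10   s13  s14 
   s11    s7   s8 
   s12    s9  s10 
   s13   s11  s12 
   s14   s13  s14 
(> = start, * = accepting)

start=s0 accept=s7,s8,s9,s10 s0-0->s1 s0-1->s2 s1-0->s3 s1-1->s4 s2-0->s5 s2-1->s6 s3-0->s7 s3-1->s8 s4-0->s9 s4-1->s10 s5-0->s11 s5-1->s12 s6-0->s13 s6-1->s14 s7-0->s7 s7-1->s8 s8-0->s9 s8-1->s10 s9-0->s11 s9-1->s12 s10-0->s13 s10-1->s14 s11-0->s7 s11-1->s8 s12-0->s9 s12-1->s10 s13-0->s11 s13-1->s12 s14-0->s13 s14-1->s14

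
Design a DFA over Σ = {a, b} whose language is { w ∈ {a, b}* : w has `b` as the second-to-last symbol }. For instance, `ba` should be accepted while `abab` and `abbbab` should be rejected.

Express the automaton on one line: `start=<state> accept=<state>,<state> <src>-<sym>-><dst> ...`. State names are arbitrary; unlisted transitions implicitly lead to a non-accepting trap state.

A DFA must remember the last 2 symbols (since which symbol is second-to-last isn't known until the input ends). Use one state per possible window of the last ≤2 symbols; accept from those whose window starts with `b`.
        a   b  
>  S0   S1  S2 
   S1   S3  S4 
   S2   S5  S6 
   S3   S3  S4 
   S4   S5  S6 
 * S5   S3  S4 
 * S6   S5  S6 
(> = start, * = accepting)

start=S0 accept=S5,S6 S0-a->S1 S0-b->S2 S1-a->S3 S1-b->S4 S2-a->S5 S2-b->S6 S3-a->S3 S3-b->S4 S4-a->S5 S4-b->S6 S5-a->S3 S5-b->S4 S6-a->S5 S6-b->S6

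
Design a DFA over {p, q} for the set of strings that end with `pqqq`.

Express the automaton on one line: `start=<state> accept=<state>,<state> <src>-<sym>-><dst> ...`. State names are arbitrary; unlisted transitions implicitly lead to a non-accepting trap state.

start=A accept=E A-p->B A-q->A B-p->B B-q->C C-p->B C-q->D D-p->B D-q->E E-p->B E-q->A

Remember how much of `pqqq` the current input suffix matches. State A means no match yet; B means the last symbol is `p`; C means the last 2 symbols are `pq`; D means the last 3 symbols are `pqq`; E means the last 4 symbols are `pqqq`. Only E accepts. On a mismatch, fall back to the longest proper suffix that is still a prefix of `pqqq`.
A 5-state machine:
       p  q 
>  A   B  A 
   B   B  C 
   C   B  D 
   D   B  E 
 * E   B  A 
(> = start, * = accepting)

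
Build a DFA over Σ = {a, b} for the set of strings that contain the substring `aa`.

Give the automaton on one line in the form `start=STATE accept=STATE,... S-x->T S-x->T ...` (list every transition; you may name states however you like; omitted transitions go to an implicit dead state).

start=S0 accept=S2 S0-a->S1 S0-b->S0 S1-a->S2 S1-b->S0 S2-a->S2 S2-b->S2

Track how much of `aa` has been matched so far: state S0 is no progress, S2 is the absorbing accept state reached once `aa` has occurred. Intermediate states record partial matches; on a mismatch, fall back to the longest reusable overlap.
        a   b  
>  S0   S1  S0 
   S1   S2  S0 
 * S2   S2  S2 
(> = start, * = accepting)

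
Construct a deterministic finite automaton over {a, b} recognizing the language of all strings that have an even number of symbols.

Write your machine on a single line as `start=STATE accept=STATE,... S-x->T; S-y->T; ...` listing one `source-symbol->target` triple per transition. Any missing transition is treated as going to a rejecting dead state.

Only the length mod 2 matters, so use a 2-cycle: from any state, every input symbol moves to the next state, wrapping S1 back to S0. Mark S0 accepting.
        a   b  
>* S0   S1  S1 
   S1   S0  S0 
(> = start, * = accepting)

start=S0; accept=S0; S0-a->S1; S0-b->S1; S1-a->S0; S1-b->S0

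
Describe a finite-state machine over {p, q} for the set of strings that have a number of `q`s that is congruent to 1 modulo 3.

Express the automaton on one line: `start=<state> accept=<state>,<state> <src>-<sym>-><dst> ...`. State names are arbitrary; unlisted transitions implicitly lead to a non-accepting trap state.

Keep the running count of `q`s modulo 3: each `q` advances along the cycle S0 → S1 → S2 → S0 while other symbols loop. Accept at S1.
3 states suffice.
        p   q  
>  S0   S0  S1 
 * S1   S1  S2 
   S2   S2  S0 
(> = start, * = accepting)

start=S0 accept=S1 S0-p->S0 S0-q->S1 S1-p->S1 S1-q->S2 S2-p->S2 S2-q->S0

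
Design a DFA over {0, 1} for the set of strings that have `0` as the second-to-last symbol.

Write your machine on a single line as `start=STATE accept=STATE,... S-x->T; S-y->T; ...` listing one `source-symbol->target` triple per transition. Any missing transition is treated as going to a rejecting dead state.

start=s0; accept=s3,s4; s0-0->s1; s0-1->s2; s1-0->s3; s1-1->s4; s2-0->s5; s2-1->s6; s3-0->s3; s3-1->s4; s4-0->s5; s4-1->s6; s5-0->s3; s5-1->s4; s6-0->s5; s6-1->s6

Because acceptance depends on a position counted from the end, the machine has to buffer the most recent 2 symbols. Make each state the string of the last up-to-2 symbols read; on input `x` shift the window left and append `x`. Accept when the buffered window has length 2 and begins with `0`.
A 7-state machine:
        0   1  
>  s0   s1  s2 
   s1   s3  s4 
   s2   s5  s6 
 * s3   s3  s4 
 * s4   s5  s6 
   s5   s3  s4 
   s6   s5  s6 
(> = start, * = accepting)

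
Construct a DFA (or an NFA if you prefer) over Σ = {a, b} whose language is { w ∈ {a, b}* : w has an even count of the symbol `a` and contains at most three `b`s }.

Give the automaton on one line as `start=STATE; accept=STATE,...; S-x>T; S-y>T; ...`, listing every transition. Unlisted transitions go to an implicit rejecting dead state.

Build one automaton per condition and run them in lockstep. One (2 states) tracks the count of `a`s modulo 2; the other (5 states) tracks the count of `b`s, saturating at 4. Each combined state is a pair, one component from each; accept when both components accept. Minimizing collapses redundant product states.
        a   b  
>* s0   s1  s2 
   s1   s0  s3 
 * s2   s3  s4 
   s3   s2  s5 
 * s4   s5  s6 
   s5   s4  s7 
 * s6   s7  s8 
   s7   s6  s8 
   s8   s8  s8 
(> = start, * = accepting)

start=s0; accept=s0,s2,s4,s6; s0-a>s1; s0-b>s2; s1-a>s0; s1-b>s3; s2-a>s3; s2-b>s4; s3-a>s2; s3-b>s5; s4-a>s5; s4-b>s6; s5-a>s4; s5-b>s7; s6-a>s7; s6-b>s8; s7-a>s6; s7-b>s8; s8-a>s8; s8-b>s8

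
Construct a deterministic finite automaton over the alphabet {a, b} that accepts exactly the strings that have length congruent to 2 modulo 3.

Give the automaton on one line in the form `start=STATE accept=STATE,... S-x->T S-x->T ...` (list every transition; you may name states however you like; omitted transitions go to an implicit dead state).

start=q0 accept=q2 q0-a->q1 q0-b->q1 q1-a->q2 q1-b->q2 q2-a->q0 q2-b->q0

Count input length modulo 3: every symbol advances one step around the cycle q0 → q1 → q2 → q0. Accept at q2.
A 3-state machine:
        a   b  
>  q0   q1  q1 
   q1   q2  q2 
 * q2   q0  q0 
(> = start, * = accepting)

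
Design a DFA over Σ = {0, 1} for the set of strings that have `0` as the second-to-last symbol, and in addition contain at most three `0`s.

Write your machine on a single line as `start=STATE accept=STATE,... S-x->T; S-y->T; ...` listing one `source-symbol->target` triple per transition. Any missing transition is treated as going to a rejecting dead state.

start=A; accept=C,D,E,F,J; A-0->B; A-1->A; B-0->C; B-1->D; C-0->E; C-1->F; D-0->G; D-1->H; E-0->I; E-1->J; F-0->K; F-1->L; G-0->E; G-1->F; H-0->G; H-1->H; I-0->I; I-1->I; J-0->I; J-1->I; K-0->I; K-1->J; L-0->K; L-1->L

Handle the two conditions separately and then intersect. The first has 7 states tracking the last 2 symbols read; the second has 5 states tracking the count of `0`s, saturating at 4. A product state is a pair (one from each), accepting exactly when both do. After merging equivalent states the machine shrinks.
       0  1 
>  A   B  A 
   B   C  D 
 * C   E  F 
 * D   G  H 
 * E   I  J 
 * F   K  L 
   G   E  F 
   H   G  H 
   I   I  I 
 * J   I  I 
   K   I  J 
   L   K  L 
(> = start, * = accepting)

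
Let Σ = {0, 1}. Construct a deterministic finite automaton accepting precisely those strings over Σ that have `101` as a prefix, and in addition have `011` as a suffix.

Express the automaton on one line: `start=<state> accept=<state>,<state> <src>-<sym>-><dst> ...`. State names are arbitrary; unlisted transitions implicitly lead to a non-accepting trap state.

start=S0 accept=S6 S0-0->S1 S0-1->S2 S1-0->S1 S1-1->S1 S2-0->S3 S2-1->S1 S3-0->S1 S3-1->S4 S4-0->S5 S4-1->S6 S5-0->S5 S5-1->S4 S6-0->S5 S6-1->S7 S7-0->S5 S7-1->S7

Build one automaton per condition and run them in lockstep. One (5 states) tracks whether the input so far still matches the prefix `101`; the other (4 states) tracks how much of the suffix `011` has currently been matched. Each combined state is a pair, one component from each; accept when both components accept. Equivalent product states are then merged.
8 states suffice.
        0   1  
>  S0   S1  S2 
   S1   S1  S1 
   S2   S3  S1 
   S3   S1  S4 
   S4   S5  S6 
   S5   S5  S4 
 * S6   S5  S7 
   S7   S5  S7 
(> = start, * = accepting)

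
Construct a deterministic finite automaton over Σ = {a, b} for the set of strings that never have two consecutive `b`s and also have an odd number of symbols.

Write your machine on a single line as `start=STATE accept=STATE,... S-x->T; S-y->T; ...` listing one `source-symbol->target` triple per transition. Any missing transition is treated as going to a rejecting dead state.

start=s0; accept=s1,s2; s0-a->s1; s0-b->s2; s1-a->s0; s1-b->s3; s2-a->s0; s2-b->s4; s3-a->s1; s3-b->s5; s4-a->s5; s4-b->s5; s5-a->s4; s5-b->s4

Build one automaton per condition and run them in lockstep. The first has 3 states tracking partial matches of the forbidden pattern `bb`; the second has 2 states tracking the input length modulo 2. A product state is a pair (one from each), accepting exactly when both do.
A 6-state machine:
        a   b  
>  s0   s1  s2 
 * s1   s0  s3 
 * s2   s0  s4 
   s3   s1  s5 
   s4   s5  s5 
   s5   s4  s4 
(> = start, * = accepting)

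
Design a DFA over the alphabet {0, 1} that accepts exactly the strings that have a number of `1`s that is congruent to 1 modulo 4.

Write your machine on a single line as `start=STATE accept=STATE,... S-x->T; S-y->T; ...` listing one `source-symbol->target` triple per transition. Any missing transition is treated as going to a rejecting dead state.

The only thing that matters is how many `1`s have appeared, reduced mod 4. Use one state per residue: q0 for 0, …, q3 for 3. Reading `1` moves to the next residue; anything else stays put. q1 is accepting.
        0   1  
>  q0   q0  q1 
 * q1   q1  q2 
   q2   q2  q3 
   q3   q3  q0 
(> = start, * = accepting)

start=q0; accept=q1; q0-0->q0; q0-1->q1; q1-0->q1; q1-1->q2; q2-0->q2; q2-1->q3; q3-0->q3; q3-1->q0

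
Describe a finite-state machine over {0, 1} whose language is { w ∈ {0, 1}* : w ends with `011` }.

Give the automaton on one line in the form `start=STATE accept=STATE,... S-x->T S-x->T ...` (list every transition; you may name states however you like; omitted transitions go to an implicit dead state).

Remember how much of `011` the current input suffix matches. State s0 means no match yet; s1 means the last symbol is `0`; s2 means the last 2 symbols are `01`; s3 means the last 3 symbols are `011`. Only s3 accepts. On a mismatch, fall back to the longest proper suffix that is still a prefix of `011`.
        0   1  
>  s0   s1  s0 
   s1   s1  s2 
   s2   s1  s3 
 * s3   s1  s0 
(> = start, * = accepting)

start=s0 accept=s3 s0-0->s1 s0-1->s0 s1-0->s1 s1-1->s2 s2-0->s1 s2-1->s3 s3-0->s1 s3-1->s0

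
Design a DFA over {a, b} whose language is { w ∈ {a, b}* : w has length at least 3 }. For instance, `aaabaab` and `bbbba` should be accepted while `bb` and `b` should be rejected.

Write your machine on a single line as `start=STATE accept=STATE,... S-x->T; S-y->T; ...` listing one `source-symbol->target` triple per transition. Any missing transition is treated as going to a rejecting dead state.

start=q0; accept=q3,q4; q0-a->q1; q0-b->q1; q1-a->q2; q1-b->q2; q2-a->q3; q2-b->q3; q3-a->q4; q3-b->q4; q4-a->q4; q4-b->q4

Count input length up to 4: every symbol moves from q0 toward q4, which means 'more than 3' and absorbs. Accept from {q3, q4}.
A 5-state machine:
        a   b  
>  q0   q1  q1 
   q1   q2  q2 
   q2   q3  q3 
 * q3   q4  q4 
 * q4   q4  q4 
(> = start, * = accepting)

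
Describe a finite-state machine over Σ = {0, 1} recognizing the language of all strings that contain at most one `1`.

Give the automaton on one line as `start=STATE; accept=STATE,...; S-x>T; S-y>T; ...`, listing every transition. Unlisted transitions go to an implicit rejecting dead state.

Only the number of `1`s matters, and only up to 2. Make a chain s0 → s1 → s2 advanced by each `1` (with s2 absorbing); every other symbol self-loops. The accepting set is {s0, s1}.
3 states suffice.
        0   1  
>* s0   s0  s1 
 * s1   s1  s2 
   s2   s2  s2 
(> = start, * = accepting)

start=s0; accept=s0,s1; s0-0>s0; s0-1>s1; s1-0>s1; s1-1>s2; s2-0>s2; s2-1>s2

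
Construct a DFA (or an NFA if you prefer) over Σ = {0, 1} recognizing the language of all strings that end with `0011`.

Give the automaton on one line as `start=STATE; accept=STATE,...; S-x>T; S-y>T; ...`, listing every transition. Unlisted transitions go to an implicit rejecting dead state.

Let each state record the length of the longest suffix of the input read so far that is also a prefix of `0011`. q1 means the last symbol is `0`; q2 means the last 2 symbols are `00`; q3 means the last 3 symbols are `001`; q4 means the last 4 symbols are `0011`. Accept only at q4, where the string currently ends in `0011`.
5 states suffice.
        0   1  
>  q0   q1  q0 
   q1   q2  q0 
   q2   q2  q3 
   q3   q1  q4 
 * q4   q1  q0 
(> = start, * = accepting)

start=q0; accept=q4; q0-0>q1; q0-1>q0; q1-0>q2; q1-1>q0; q2-0>q2; q2-1>q3; q3-0>q1; q3-1>q4; q4-0>q1; q4-1>q0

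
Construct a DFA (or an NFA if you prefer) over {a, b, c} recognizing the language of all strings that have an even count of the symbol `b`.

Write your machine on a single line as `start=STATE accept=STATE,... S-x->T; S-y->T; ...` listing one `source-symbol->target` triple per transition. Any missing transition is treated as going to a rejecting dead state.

start=s0; accept=s0; s0-a->s0; s0-b->s1; s0-c->s0; s1-a->s1; s1-b->s0; s1-c->s1

The only thing that matters is how many `b`s have appeared, reduced mod 2. Use one state per residue: s0 for 0, …, s1 for 1. Reading `b` moves to the next residue; anything else stays put. s0 is accepting.
        a   b   c  
>* s0   s0  s1  s0 
   s1   s1  s0  s1 
(> = start, * = accepting)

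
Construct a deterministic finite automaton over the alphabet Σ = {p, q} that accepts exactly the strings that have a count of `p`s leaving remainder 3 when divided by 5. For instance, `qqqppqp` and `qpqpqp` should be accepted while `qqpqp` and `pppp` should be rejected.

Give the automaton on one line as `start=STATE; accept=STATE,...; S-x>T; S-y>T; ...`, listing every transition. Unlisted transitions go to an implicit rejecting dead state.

The only thing that matters is how many `p`s have appeared, reduced mod 5. Use one state per residue: A for 0, …, E for 4. Reading `p` moves to the next residue; anything else stays put. D is accepting.
5 states suffice.
       p  q 
>  A   B  A 
   B   C  B 
   C   D  C 
 * D   E  D 
   E   A  E 
(> = start, * = accepting)

start=A; accept=D; A-p>B; A-q>A; B-p>C; B-q>B; C-p>D; C-q>C; D-p>E; D-q>D; E-p>A; E-q>E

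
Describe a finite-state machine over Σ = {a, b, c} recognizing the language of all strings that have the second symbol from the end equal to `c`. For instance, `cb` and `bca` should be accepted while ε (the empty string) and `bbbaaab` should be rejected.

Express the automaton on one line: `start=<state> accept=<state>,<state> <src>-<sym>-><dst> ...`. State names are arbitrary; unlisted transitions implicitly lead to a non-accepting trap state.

start=S0 accept=S10,S11,S12 S0-a->S1 S0-b->S2 S0-c->S3 S1-a->S4 S1-b->S5 S1-c->S6 S2-a->S7 S2-b->S8 S2-c->S9 S3-a->S10 S3-b->S11 S3-c->S12 S4-a->S4 S4-b->S5 S4-c->S6 S5-a->S7 S5-b->S8 S5-c->S9 S6-a->S10 S6-b->S11 S6-c->S12 S7-a->S4 S7-b->S5 S7-c->S6 S8-a->S7 S8-b->S8 S8-c->S9 S9-a->S10 S9-b->S11 S9-c->S12 S10-a->S4 S10-b->S5 S10-c->S6 S11-a->S7 S11-b->S8 S11-c->S9 S12-a->S10 S12-b->S11 S12-c->S12

Because acceptance depends on a position counted from the end, the machine has to buffer the most recent 2 symbols. Make each state the string of the last up-to-2 symbols read; on input `x` shift the window left and append `x`. Accept when the buffered window has length 2 and begins with `c`.
A 13-state machine:
          a    b    c  
>  S0     S1   S2   S3 
   S1     S4   S5   S6 
   S2     S7   S8   S9 
   S3    S10  S11  S12 
   S4     S4   S5   S6 
   S5     S7   S8   S9 
   S6    S10  S11  S12 
   S7     S4   S5   S6 
   S8     S7   S8   S9 
   S9    S10  S11  S12 
 * S10    S4   S5   S6 
 * S11    S7   S8   S9 
 * S12   S10  S11  S12 
(> = start, * = accepting)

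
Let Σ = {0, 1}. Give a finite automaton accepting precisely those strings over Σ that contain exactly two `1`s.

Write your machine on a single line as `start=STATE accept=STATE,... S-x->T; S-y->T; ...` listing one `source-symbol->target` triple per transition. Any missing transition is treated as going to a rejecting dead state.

start=S0; accept=S2; S0-0->S0; S0-1->S1; S1-0->S1; S1-1->S2; S2-0->S2; S2-1->S3; S3-0->S3; S3-1->S3

Count `1`s, saturating at 3: states S0 through S2 mean 0 through 2 `1`s seen; S3 means more than 2. Each `1` increments (capped at S3); other symbols loop. Accept from {S2}.
4 states suffice.
        0   1  
>  S0   S0  S1 
   S1   S1  S2 
 * S2   S2  S3 
   S3   S3  S3 
(> = start, * = accepting)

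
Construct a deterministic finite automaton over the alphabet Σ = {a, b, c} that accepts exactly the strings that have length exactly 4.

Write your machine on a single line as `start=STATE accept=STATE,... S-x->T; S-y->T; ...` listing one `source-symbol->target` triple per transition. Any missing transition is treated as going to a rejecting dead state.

We only need to distinguish lengths 0, 1, …, 4, and '>4'. Chain s0 → s1 → s2 → s3 → s4 → s5 on every symbol, with s5 looping. Accepting states: {s4}.
6 states suffice.
        a   b   c  
>  s0   s1  s1  s1 
   s1   s2  s2  s2 
   s2   s3  s3  s3 
   s3   s4  s4  s4 
 * s4   s5  s5  s5 
   s5   s5  s5  s5 
(> = start, * = accepting)

start=s0; accept=s4; s0-a->s1; s0-b->s1; s0-c->s1; s1-a->s2; s1-b->s2; s1-c->s2; s2-a->s3; s2-b->s3; s2-c->s3; s3-a->s4; s3-b->s4; s3-c->s4; s4-a->s5; s4-b->s5; s4-c->s5; s5-a->s5; s5-b->s5; s5-c->s5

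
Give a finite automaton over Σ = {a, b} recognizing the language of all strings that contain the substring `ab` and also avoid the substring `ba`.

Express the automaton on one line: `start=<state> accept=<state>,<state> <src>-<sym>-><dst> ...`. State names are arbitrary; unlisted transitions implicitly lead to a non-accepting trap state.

start=q0 accept=q3 q0-a->q1 q0-b->q2 q1-a->q1 q1-b->q3 q2-a->q4 q2-b->q2 q3-a->q5 q3-b->q3 q4-a->q4 q4-b->q5 q5-a->q5 q5-b->q5

Run two small machines in parallel and take their product. The first has 3 states tracking whether and how much of `ab` has been seen; the second has 3 states tracking partial matches of the forbidden pattern `ba`. A product state is a pair (one from each), accepting exactly when both do.
A 6-state machine:
        a   b  
>  q0   q1  q2 
   q1   q1  q3 
   q2   q4  q2 
 * q3   q5  q3 
   q4   q4  q5 
   q5   q5  q5 
(> = start, * = accepting)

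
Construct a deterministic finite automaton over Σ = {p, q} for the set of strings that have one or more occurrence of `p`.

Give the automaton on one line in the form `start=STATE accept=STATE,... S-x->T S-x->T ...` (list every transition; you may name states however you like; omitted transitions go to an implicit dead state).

Count `p`s, saturating at 2: state s0 means no `p` yet, s1 means one `p` seen, s2 means more than one. Each `p` increments (capped at s2); other symbols loop. Accept from {s1, s2}.
3 states suffice.
        p   q  
>  s0   s1  s0 
 * s1   s2  s1 
 * s2   s2  s2 
(> = start, * = accepting)

start=s0 accept=s1,s2 s0-p->s1 s0-q->s0 s1-p->s2 s1-q->s1 s2-p->s2 s2-q->s2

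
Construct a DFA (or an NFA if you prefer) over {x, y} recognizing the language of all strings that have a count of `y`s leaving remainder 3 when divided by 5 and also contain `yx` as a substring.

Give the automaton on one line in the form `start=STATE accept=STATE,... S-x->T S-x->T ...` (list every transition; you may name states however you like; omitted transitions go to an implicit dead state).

start=s0 accept=s6 s0-x->s0 s0-y->s1 s1-x->s2 s1-y->s3 s2-x->s2 s2-y->s4 s3-x->s4 s3-y->s5 s4-x->s4 s4-y->s6 s5-x->s6 s5-y->s7 s6-x->s6 s6-y->s8 s7-x->s8 s7-y->s9 s8-x->s8 s8-y->s10 s9-x->s10 s9-y->s1 s10-x->s10 s10-y->s2

Build one automaton per condition and run them in lockstep. The first has 5 states tracking the count of `y`s modulo 5; the second has 3 states tracking whether and how much of `yx` has been seen. A product state is a pair (one from each), accepting exactly when both do.
An 11-state machine:
          x    y  
>  s0     s0   s1 
   s1     s2   s3 
   s2     s2   s4 
   s3     s4   s5 
   s4     s4   s6 
   s5     s6   s7 
 * s6     s6   s8 
   s7     s8   s9 
   s8     s8  s10 
   s9    s10   s1 
   s10   s10   s2 
(> = start, * = accepting)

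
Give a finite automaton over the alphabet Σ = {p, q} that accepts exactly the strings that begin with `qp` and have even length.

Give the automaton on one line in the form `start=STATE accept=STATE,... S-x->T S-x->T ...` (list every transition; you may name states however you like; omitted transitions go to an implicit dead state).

Handle the two conditions separately and then intersect. One (4 states) tracks whether the input so far still matches the prefix `qp`; the other (2 states) tracks the input length modulo 2. Each combined state is a pair, one component from each; accept when both components accept.
With 6 states:
        p   q  
>  S0   S1  S2 
   S1   S3  S3 
   S2   S4  S3 
   S3   S1  S1 
 * S4   S5  S5 
   S5   S4  S4 
(> = start, * = accepting)

start=S0 accept=S4 S0-p->S1 S0-q->S2 S1-p->S3 S1-q->S3 S2-p->S4 S2-q->S3 S3-p->S1 S3-q->S1 S4-p->S5 S4-q->S5 S5-p->S4 S5-q->S4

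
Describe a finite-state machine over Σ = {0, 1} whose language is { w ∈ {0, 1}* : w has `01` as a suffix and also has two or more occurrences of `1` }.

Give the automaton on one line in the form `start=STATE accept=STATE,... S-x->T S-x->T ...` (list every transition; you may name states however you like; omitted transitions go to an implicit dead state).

start=s0 accept=s3 s0-0->s0 s0-1->s1 s1-0->s2 s1-1->s1 s2-0->s2 s2-1->s3 s3-0->s2 s3-1->s1

Build one automaton per condition and run them in lockstep. The first has 3 states tracking how much of the suffix `01` has currently been matched; the second has 4 states tracking the count of `1`s, saturating at 3. A product state is a pair (one from each), accepting exactly when both do. Equivalent product states are then merged.
4 states suffice.
        0   1  
>  s0   s0  s1 
   s1   s2  s1 
   s2   s2  s3 
 * s3   s2  s1 
(> = start, * = accepting)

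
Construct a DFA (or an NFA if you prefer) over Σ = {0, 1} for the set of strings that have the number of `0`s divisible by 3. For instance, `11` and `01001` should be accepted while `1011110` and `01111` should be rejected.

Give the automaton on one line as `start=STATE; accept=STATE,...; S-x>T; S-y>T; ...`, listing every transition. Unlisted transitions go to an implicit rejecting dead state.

start=s0; accept=s0; s0-0>s1; s0-1>s0; s1-0>s2; s1-1>s1; s2-0>s0; s2-1>s2

The only thing that matters is how many `0`s have appeared, reduced mod 3. Use one state per residue: s0 for 0, …, s2 for 2. Reading `0` moves to the next residue; anything else stays put. s0 is accepting.
3 states suffice.
        0   1  
>* s0   s1  s0 
   s1   s2  s1 
   s2   s0  s2 
(> = start, * = accepting)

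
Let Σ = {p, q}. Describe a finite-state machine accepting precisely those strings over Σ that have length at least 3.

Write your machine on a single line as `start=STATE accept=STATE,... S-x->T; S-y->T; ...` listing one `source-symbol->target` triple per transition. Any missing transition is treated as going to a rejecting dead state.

start=A; accept=D,E; A-p->B; A-q->B; B-p->C; B-q->C; C-p->D; C-q->D; D-p->E; D-q->E; E-p->E; E-q->E

Count input length up to 4: every symbol moves from A toward E, which means 'more than 3' and absorbs. Accept from {D, E}.
       p  q 
>  A   B  B 
   B   C  C 
   C   D  D 
 * D   E  E 
 * E   E  E 
(> = start, * = accepting)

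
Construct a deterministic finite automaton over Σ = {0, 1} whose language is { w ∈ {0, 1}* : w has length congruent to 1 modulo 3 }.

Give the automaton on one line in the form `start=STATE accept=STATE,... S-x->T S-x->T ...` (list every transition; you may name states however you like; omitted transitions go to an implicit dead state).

Only the length mod 3 matters, so use a 3-cycle: from any state, every input symbol moves to the next state, wrapping C back to A. Mark B accepting.
A 3-state machine:
       0  1 
>  A   B  B 
 * B   C  C 
   C   A  A 
(> = start, * = accepting)

start=A accept=B A-0->B A-1->B B-0->C B-1->C C-0->A C-1->A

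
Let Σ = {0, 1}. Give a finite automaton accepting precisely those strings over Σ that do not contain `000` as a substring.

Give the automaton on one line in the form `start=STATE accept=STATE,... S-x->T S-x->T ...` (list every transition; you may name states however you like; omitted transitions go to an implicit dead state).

Track partial matches of the forbidden pattern `000`. State q3 is a dead state reached once `000` has occurred; every other state accepts. q0 means no part of `000` is currently matched.
4 states suffice.
        0   1  
>* q0   q1  q0 
 * q1   q2  q0 
 * q2   q3  q0 
   q3   q3  q3 
(> = start, * = accepting)

start=q0 accept=q0,q1,q2 q0-0->q1 q0-1->q0 q1-0->q2 q1-1->q0 q2-0->q3 q2-1->q0 q3-0->q3 q3-1->q3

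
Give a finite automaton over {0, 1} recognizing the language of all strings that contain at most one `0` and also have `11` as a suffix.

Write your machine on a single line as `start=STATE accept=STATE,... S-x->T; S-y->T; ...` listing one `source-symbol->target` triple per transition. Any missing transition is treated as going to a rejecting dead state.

start=q0; accept=q5,q7; q0-0->q1; q0-1->q2; q1-0->q3; q1-1->q4; q2-0->q1; q2-1->q5; q3-0->q3; q3-1->q6; q4-0->q3; q4-1->q7; q5-0->q1; q5-1->q5; q6-0->q3; q6-1->q8; q7-0->q3; q7-1->q7; q8-0->q3; q8-1->q8

Build one automaton per condition and run them in lockstep. One (3 states) tracks the count of `0`s, saturating at 2; the other (3 states) tracks how much of the suffix `11` has currently been matched. Each combined state is a pair, one component from each; accept when both components accept.
With 9 states:
        0   1  
>  q0   q1  q2 
   q1   q3  q4 
   q2   q1  q5 
   q3   q3  q6 
   q4   q3  q7 
 * q5   q1  q5 
   q6   q3  q8 
 * q7   q3  q7 
   q8   q3  q8 
(> = start, * = accepting)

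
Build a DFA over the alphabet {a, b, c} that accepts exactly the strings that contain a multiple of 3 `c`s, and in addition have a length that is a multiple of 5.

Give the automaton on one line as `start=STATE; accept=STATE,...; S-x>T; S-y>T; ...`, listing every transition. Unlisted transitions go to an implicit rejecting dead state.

Handle the two conditions separately and then intersect. One (3 states) tracks the count of `c`s modulo 3; the other (5 states) tracks the input length modulo 5. Each combined state is a pair, one component from each; accept when both components accept.
With 15 states:
          a    b    c  
>* q0     q1   q1   q2 
   q1     q3   q3   q4 
   q2     q4   q4   q5 
   q3     q6   q6   q7 
   q4     q7   q7   q8 
   q5     q8   q8   q6 
   q6     q9   q9  q10 
   q7    q10  q10  q11 
   q8    q11  q11   q9 
   q9     q0   q0  q12 
   q10   q12  q12  q13 
   q11   q13  q13   q0 
   q12    q2   q2  q14 
   q13   q14  q14   q1 
   q14    q5   q5   q3 
(> = start, * = accepting)

start=q0; accept=q0; q0-a>q1; q0-b>q1; q0-c>q2; q1-a>q3; q1-b>q3; q1-c>q4; q2-a>q4; q2-b>q4; q2-c>q5; q3-a>q6; q3-b>q6; q3-c>q7; q4-a>q7; q4-b>q7; q4-c>q8; q5-a>q8; q5-b>q8; q5-c>q6; q6-a>q9; q6-b>q9; q6-c>q10; q7-a>q10; q7-b>q10; q7-c>q11; q8-a>q11; q8-b>q11; q8-c>q9; q9-a>q0; q9-b>q0; q9-c>q12; q10-a>q12; q10-b>q12; q10-c>q13; q11-a>q13; q11-b>q13; q11-c>q0; q12-a>q2; q12-b>q2; q12-c>q14; q13-a>q14; q13-b>q14; q13-c>q1; q14-a>q5; q14-b>q5; q14-c>q3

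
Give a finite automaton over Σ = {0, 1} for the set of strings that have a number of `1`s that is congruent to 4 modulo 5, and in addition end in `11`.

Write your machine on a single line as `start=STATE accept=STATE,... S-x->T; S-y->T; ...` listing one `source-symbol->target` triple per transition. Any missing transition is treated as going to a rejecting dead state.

Build one automaton per condition and run them in lockstep. One (5 states) tracks the count of `1`s modulo 5; the other (3 states) tracks how much of the suffix `11` has currently been matched. Each combined state is a pair, one component from each; accept when both components accept. After merging equivalent states the machine shrinks.
7 states suffice.
       0  1 
>  A   A  B 
   B   B  C 
   C   C  D 
   D   E  F 
   E   E  G 
 * F   G  A 
   G   G  A 
(> = start, * = accepting)

start=A; accept=F; A-0->A; A-1->B; B-0->B; B-1->C; C-0->C; C-1->D; D-0->E; D-1->F; E-0->E; E-1->G; F-0->G; F-1->A; G-0->G; G-1->A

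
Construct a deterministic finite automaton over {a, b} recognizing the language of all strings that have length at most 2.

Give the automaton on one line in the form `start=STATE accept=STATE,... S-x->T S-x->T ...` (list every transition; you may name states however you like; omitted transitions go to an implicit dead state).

We only need to distinguish lengths 0, 1, …, 2, and '>2'. Chain q0 → q1 → q2 → q3 on every symbol, with q3 looping. Accepting states: {q0, q1, q2}.
        a   b  
>* q0   q1  q1 
 * q1   q2  q2 
 * q2   q3  q3 
   q3   q3  q3 
(> = start, * = accepting)

start=q0 accept=q0,q1,q2 q0-a->q1 q0-b->q1 q1-a->q2 q1-b->q2 q2-a->q3 q2-b->q3 q3-a->q3 q3-b->q3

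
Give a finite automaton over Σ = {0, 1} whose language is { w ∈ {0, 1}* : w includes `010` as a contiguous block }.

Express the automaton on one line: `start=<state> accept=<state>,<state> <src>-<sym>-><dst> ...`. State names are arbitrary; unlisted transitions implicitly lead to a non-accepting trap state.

States S0..S2 record the length of the longest prefix of `010` that matches the current input suffix. Reaching S3 means `010` has been seen, and we stay there forever. Accept from S3.
        0   1  
>  S0   S1  S0 
   S1   S1  S2 
   S2   S3  S0 
 * S3   S3  S3 
(> = start, * = accepting)

start=S0 accept=S3 S0-0->S1 S0-1->S0 S1-0->S1 S1-1->S2 S2-0->S3 S2-1->S0 S3-0->S3 S3-1->S3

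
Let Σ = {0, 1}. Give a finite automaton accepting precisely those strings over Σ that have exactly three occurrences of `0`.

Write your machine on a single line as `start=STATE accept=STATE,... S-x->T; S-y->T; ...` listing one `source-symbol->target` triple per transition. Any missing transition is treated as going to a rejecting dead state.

start=S0; accept=S3; S0-0->S1; S0-1->S0; S1-0->S2; S1-1->S1; S2-0->S3; S2-1->S2; S3-0->S4; S3-1->S3; S4-0->S4; S4-1->S4

Count `0`s, saturating at 4: states S0 through S3 mean 0 through 3 `0`s seen; S4 means more than 3. Each `0` increments (capped at S4); other symbols loop. Accept from {S3}.
With 5 states:
        0   1  
>  S0   S1  S0 
   S1   S2  S1 
   S2   S3  S2 
 * S3   S4  S3 
   S4   S4  S4 
(> = start, * = accepting)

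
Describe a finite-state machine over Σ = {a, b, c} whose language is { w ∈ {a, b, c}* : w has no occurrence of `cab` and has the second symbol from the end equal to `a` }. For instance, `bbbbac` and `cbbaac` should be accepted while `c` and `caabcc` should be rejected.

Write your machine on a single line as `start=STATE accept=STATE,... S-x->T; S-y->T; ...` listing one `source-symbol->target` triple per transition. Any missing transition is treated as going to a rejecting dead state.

start=q0; accept=q4,q5,q6; q0-a->q1; q0-b->q2; q0-c->q3; q1-a->q4; q1-b->q5; q1-c->q6; q2-a->q7; q2-b->q8; q2-c->q9; q3-a->q10; q3-b->q11; q3-c->q12; q4-a->q4; q4-b->q5; q4-c->q6; q5-a->q7; q5-b->q8; q5-c->q9; q6-a->q10; q6-b->q11; q6-c->q12; q7-a->q4; q7-b->q5; q7-c->q6; q8-a->q7; q8-b->q8; q8-c->q9; q9-a->q10; q9-b->q11; q9-c->q12; q10-a->q4; q10-b->q13; q10-c->q6; q11-a->q7; q11-b->q8; q11-c->q9; q12-a->q10; q12-b->q11; q12-c->q12; q13-a->q14; q13-b->q15; q13-c->q16; q14-a->q17; q14-b->q13; q14-c->q18; q15-a->q14; q15-b->q15; q15-c->q16; q16-a->q19; q16-b->q20; q16-c->q21; q17-a->q17; q17-b->q13; q17-c->q18; q18-a->q19; q18-b->q20; q18-c->q21; q19-a->q17; q19-b->q13; q19-c->q18; q20-a->q14; q20-b->q15; q20-c->q16; q21-a->q19; q21-b->q20; q21-c->q21

Handle the two conditions separately and then intersect. One (4 states) tracks partial matches of the forbidden pattern `cab`; the other (13 states) tracks the last 2 symbols read. Each combined state is a pair, one component from each; accept when both components accept.
A 22-state machine:
          a    b    c  
>  q0     q1   q2   q3 
   q1     q4   q5   q6 
   q2     q7   q8   q9 
   q3    q10  q11  q12 
 * q4     q4   q5   q6 
 * q5     q7   q8   q9 
 * q6    q10  q11  q12 
   q7     q4   q5   q6 
   q8     q7   q8   q9 
   q9    q10  q11  q12 
   q10    q4  q13   q6 
   q11    q7   q8   q9 
   q12   q10  q11  q12 
   q13   q14  q15  q16 
   q14   q17  q13  q18 
   q15   q14  q15  q16 
   q16   q19  q20  q21 
   q17   q17  q13  q18 
   q18   q19  q20  q21 
   q19   q17  q13  q18 
   q20   q14  q15  q16 
   q21   q19  q20  q21 
(> = start, * = accepting)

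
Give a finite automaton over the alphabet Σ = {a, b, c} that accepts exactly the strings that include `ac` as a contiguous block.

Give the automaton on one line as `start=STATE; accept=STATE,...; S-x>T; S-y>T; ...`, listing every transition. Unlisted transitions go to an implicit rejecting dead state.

start=q0; accept=q2; q0-a>q1; q0-b>q0; q0-c>q0; q1-a>q1; q1-b>q0; q1-c>q2; q2-a>q2; q2-b>q2; q2-c>q2

States q0..q1 record the length of the longest prefix of `ac` that matches the current input suffix. Reaching q2 means `ac` has been seen, and we stay there forever. Accept from q2.
A 3-state machine:
        a   b   c  
>  q0   q1  q0  q0 
   q1   q1  q0  q2 
 * q2   q2  q2  q2 
(> = start, * = accepting)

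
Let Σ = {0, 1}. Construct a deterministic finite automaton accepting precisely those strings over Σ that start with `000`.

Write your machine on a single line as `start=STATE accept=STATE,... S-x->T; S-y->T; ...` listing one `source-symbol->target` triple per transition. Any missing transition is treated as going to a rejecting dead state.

start=S0; accept=S3; S0-0->S1; S0-1->S4; S1-0->S2; S1-1->S4; S2-0->S3; S2-1->S4; S3-0->S3; S3-1->S3; S4-0->S4; S4-1->S4

Check the first 3 symbols one by one: S0 through S2 record how many have matched `000` so far; any wrong symbol goes to the dead state S4. After all 3 match we enter the accepting sink S3.
5 states suffice.
        0   1  
>  S0   S1  S4 
   S1   S2  S4 
   S2   S3  S4 
 * S3   S3  S3 
   S4   S4  S4 
(> = start, * = accepting)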